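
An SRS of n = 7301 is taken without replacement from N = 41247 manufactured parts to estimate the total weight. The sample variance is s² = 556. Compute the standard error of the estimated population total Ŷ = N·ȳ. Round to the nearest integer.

10326

Var(Ŷ) = N²·Var(ȳ) = N²·(1 − n/N)·s²/n.
f = 7301/41247 = 0.17700681; Var(ȳ) = 0.82299319·556/7301 = 0.062674183.
Var(Ŷ) = 41247² · 0.062674183 = 1.0662853 × 10^8.
SE(Ŷ) = √(1.0662853 × 10^8) = 10326.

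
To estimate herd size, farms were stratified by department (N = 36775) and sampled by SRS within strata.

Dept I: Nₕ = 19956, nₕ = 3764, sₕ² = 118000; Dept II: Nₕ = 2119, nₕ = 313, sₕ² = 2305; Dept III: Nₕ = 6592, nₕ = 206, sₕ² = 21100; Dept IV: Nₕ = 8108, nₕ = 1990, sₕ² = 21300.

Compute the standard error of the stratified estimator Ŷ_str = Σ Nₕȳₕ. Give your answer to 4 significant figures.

Var(Ŷ_str) = Σₕ Nₕ²(1 − fₕ)sₕ²/nₕ.
Dept I: 19956²·(1 − 3764/19956)·118000/3764 = 1.0129929 × 10^10.
Dept II: 2119²·(1 − 313/2119)·2305/313 = 2.8182226 × 10^7.
Dept III: 6592²·(1 − 206/6592)·21100/206 = 4.3118272 × 10^9.
Dept IV: 8108²·(1 − 1990/8108)·21300/1990 = 5.3094525 × 10^8.
Sum = 1.5000884 × 10^10.
SE = √(1.5000884 × 10^10) = 122500.

122500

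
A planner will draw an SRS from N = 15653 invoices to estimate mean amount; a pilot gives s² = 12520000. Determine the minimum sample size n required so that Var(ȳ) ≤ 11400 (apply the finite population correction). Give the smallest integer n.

Without fpc, n₀ = s²/D = 12520000/11400 = 1098.2456.
With fpc, (1 − n/N)·s²/n ≤ D requires n ≥ n₀/(1 + n₀/N) = 1098.2456/(1 + 1098.2456/15653) = 1026.2424.
Rounding up, n = 1027.

1027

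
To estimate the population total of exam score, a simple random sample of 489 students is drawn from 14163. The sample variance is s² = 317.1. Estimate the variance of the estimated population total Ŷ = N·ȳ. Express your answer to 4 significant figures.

Var(Ŷ) = N²·Var(ȳ) = N²·(1 − n/N)·s²/n.
f = 489/14163 = 0.03452658; Var(ȳ) = 0.96547342·317.1/489 = 0.62607693.
Var(Ŷ) = 14163² · 0.62607693 = 1.2558513 × 10^8.

1.256 × 10^8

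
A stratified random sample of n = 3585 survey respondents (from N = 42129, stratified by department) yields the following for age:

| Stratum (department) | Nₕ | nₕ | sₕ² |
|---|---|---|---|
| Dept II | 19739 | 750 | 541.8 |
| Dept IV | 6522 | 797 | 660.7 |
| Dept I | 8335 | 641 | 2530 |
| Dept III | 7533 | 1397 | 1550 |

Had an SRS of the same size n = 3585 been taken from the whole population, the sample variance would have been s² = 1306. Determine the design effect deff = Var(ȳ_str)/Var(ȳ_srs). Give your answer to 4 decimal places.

Var(ȳ_str) = Σ Wₕ²(1−fₕ)sₕ²/nₕ with Wₕ = Nₕ/42129:
  Dept II: (19739/42129)²·(1−750/19739)·541.8/750 = 0.1525607
  Dept IV: (6522/42129)²·(1−797/6522)·660.7/797 = 0.017439739
  Dept I: (8335/42129)²·(1−641/8335)·2530/641 = 0.14261263
  Dept III: (7533/42129)²·(1−1397/7533)·1550/1397 = 0.02889524
  → Var(ȳ_str) = 0.34150831.
Var(ȳ_srs) = (1 − 3585/42129)·1306/3585 = 0.33329565.
deff = 0.34150831 / 0.33329565 = 1.0246.

1.0246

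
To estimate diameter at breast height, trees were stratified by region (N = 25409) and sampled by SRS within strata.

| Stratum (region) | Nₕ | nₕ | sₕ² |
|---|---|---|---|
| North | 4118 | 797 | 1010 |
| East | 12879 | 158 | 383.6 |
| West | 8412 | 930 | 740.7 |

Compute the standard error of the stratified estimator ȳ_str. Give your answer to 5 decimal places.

0.84887

Var(ȳ_str) = Σₕ Wₕ²(1 − fₕ)sₕ²/nₕ with Wₕ = Nₕ/N, N = 25409.
North: Wₕ = 0.16206856; term = 0.16206856²·(1 − 0.19354055)·1010/797 = 0.026843746.
East: Wₕ = 0.50686765; term = 0.50686765²·(1 − 0.01226803)·383.6/158 = 0.61609795.
West: Wₕ = 0.33106380; term = 0.33106380²·(1 − 0.11055635)·740.7/930 = 0.077642805.
Sum = 0.7205845.
SE = √(0.7205845) = 0.84887.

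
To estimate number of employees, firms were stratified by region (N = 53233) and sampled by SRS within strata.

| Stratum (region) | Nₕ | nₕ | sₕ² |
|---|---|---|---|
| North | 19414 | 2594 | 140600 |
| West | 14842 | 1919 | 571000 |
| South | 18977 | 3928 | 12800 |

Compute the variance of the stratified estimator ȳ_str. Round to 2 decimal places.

Var(ȳ_str) = Σₕ Wₕ²(1 − fₕ)sₕ²/nₕ with Wₕ = Nₕ/N, N = 53233.
North: Wₕ = 0.36469859; term = 0.36469859²·(1 − 0.13361492)·140600/2594 = 6.2458922.
West: Wₕ = 0.27881202; term = 0.27881202²·(1 − 0.12929524)·571000/1919 = 20.139794.
South: Wₕ = 0.35648940; term = 0.35648940²·(1 − 0.20698741)·12800/3928 = 0.32840655.
Sum = 26.714093.

26.71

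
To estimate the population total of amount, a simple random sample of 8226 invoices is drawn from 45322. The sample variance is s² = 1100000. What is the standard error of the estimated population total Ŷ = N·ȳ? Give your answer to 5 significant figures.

Var(Ŷ) = N²·Var(ȳ) = N²·(1 − n/N)·s²/n.
f = 8226/45322 = 0.18150126; Var(ȳ) = 0.81849874·1100000/8226 = 109.45157.
Var(Ŷ) = 45322² · 109.45157 = 2.2482268 × 10^11.
SE(Ŷ) = √(2.2482268 × 10^11) = 474150.

474150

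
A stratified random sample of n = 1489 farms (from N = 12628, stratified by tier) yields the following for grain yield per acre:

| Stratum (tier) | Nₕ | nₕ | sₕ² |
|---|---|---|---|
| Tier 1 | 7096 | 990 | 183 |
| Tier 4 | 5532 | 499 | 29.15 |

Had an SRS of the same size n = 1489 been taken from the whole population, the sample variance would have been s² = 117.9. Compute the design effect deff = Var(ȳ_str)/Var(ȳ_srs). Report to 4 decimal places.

Var(ȳ_str) = Σ Wₕ²(1−fₕ)sₕ²/nₕ with Wₕ = Nₕ/12628:
  Tier 1: (7096/12628)²·(1−990/7096)·183/990 = 0.050224677
  Tier 4: (5532/12628)²·(1−499/5532)·29.15/499 = 0.010199479
  → Var(ȳ_str) = 0.060424156.
Var(ȳ_srs) = (1 − 1489/12628)·117.9/1489 = 0.069844263.
deff = 0.060424156 / 0.069844263 = 0.8651.

0.8651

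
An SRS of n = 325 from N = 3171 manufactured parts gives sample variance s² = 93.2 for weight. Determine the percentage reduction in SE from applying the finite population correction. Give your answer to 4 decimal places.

f = n/N = 325/3171 = 0.10249133.
SE_no-fpc = √(s²/n) = 0.53550839; SE_fpc = √((1−f)s²/n) = 0.50732423.
Ratio = √(1−f) = 0.94736934. Reduction = 100·(1 − 0.94736934) = 5.2631%.

5.2631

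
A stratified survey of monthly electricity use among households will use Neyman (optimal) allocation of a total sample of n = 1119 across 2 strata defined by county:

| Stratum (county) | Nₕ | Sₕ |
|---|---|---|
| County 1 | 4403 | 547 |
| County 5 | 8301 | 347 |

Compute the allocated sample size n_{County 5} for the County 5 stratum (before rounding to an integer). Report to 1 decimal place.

Neyman allocation: nₕ = n·NₕSₕ / Σⱼ NⱼSⱼ.
Σ NⱼSⱼ = 4403·547 + 8301·347 = 5.288888 × 10^6.
n_{County 5} = 1119·8301·347 / (5.288888 × 10^6) = 609.4.

609.4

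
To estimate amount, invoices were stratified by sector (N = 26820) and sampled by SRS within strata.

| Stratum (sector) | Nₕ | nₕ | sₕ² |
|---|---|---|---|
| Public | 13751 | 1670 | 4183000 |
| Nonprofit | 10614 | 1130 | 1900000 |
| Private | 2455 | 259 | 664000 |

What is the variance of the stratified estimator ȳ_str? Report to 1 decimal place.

Var(ȳ_str) = Σₕ Wₕ²(1 − fₕ)sₕ²/nₕ with Wₕ = Nₕ/N, N = 26820.
Public: Wₕ = 0.51271439; term = 0.51271439²·(1 − 0.12144571)·4183000/1670 = 578.48355.
Nonprofit: Wₕ = 0.39574944; term = 0.39574944²·(1 − 0.10646316)·1900000/1130 = 235.30342.
Private: Wₕ = 0.09153617; term = 0.09153617²·(1 − 0.10549898)·664000/259 = 19.214744.
Sum = 833.00171.

833.0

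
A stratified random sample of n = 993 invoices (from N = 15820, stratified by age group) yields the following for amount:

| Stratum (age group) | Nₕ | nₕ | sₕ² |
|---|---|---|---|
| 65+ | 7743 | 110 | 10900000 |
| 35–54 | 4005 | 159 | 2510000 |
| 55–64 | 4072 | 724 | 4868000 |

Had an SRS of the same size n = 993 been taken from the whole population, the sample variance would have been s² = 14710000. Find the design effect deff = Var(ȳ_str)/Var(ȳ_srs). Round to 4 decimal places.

1.7818

Var(ȳ_str) = Σ Wₕ²(1−fₕ)sₕ²/nₕ with Wₕ = Nₕ/15820:
  65+: (7743/15820)²·(1−110/7743)·10900000/110 = 23400.513
  35–54: (4005/15820)²·(1−159/4005)·2510000/159 = 971.573
  55–64: (4072/15820)²·(1−724/4072)·4868000/724 = 366.26234
  → Var(ȳ_str) = 24738.348.
Var(ȳ_srs) = (1 − 993/15820)·14710000/993 = 13883.86.
deff = 24738.348 / 13883.86 = 1.7818.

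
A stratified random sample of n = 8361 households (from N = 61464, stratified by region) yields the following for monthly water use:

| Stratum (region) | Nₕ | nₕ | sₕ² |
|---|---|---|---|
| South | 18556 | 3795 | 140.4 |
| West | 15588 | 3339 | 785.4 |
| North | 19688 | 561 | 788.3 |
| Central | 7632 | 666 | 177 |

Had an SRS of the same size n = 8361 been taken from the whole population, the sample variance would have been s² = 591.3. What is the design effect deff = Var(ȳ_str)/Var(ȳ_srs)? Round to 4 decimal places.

Var(ȳ_str) = Σ Wₕ²(1−fₕ)sₕ²/nₕ with Wₕ = Nₕ/61464:
  South: (18556/61464)²·(1−3795/18556)·140.4/3795 = 0.00268234
  West: (15588/61464)²·(1−3339/15588)·785.4/3339 = 0.011888413
  North: (19688/61464)²·(1−561/19688)·788.3/561 = 0.14006689
  Central: (7632/61464)²·(1−666/7632)·177/666 = 0.0037400657
  → Var(ȳ_str) = 0.15837771.
Var(ȳ_srs) = (1 − 8361/61464)·591.3/8361 = 0.06110094.
deff = 0.15837771 / 0.06110094 = 2.5921.

2.5921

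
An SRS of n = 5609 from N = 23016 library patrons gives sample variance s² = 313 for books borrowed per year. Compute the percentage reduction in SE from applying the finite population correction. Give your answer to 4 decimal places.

f = n/N = 5609/23016 = 0.24370003.
SE_no-fpc = √(s²/n) = 0.23622695; SE_fpc = √((1−f)s²/n) = 0.20543597.
Ratio = √(1−f) = 0.86965508. Reduction = 100·(1 − 0.86965508) = 13.0345%.

13.0345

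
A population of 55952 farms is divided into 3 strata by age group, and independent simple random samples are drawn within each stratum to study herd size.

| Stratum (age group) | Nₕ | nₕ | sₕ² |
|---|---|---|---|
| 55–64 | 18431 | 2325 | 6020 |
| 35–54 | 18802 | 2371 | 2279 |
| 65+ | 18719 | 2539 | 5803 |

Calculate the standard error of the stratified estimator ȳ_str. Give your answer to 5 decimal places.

0.74932

Var(ȳ_str) = Σₕ Wₕ²(1 − fₕ)sₕ²/nₕ with Wₕ = Nₕ/N, N = 55952.
55–64: Wₕ = 0.32940735; term = 0.32940735²·(1 − 0.12614617)·6020/2325 = 0.24551549.
35–54: Wₕ = 0.33603803; term = 0.33603803²·(1 − 0.12610361)·2279/2371 = 0.094852675.
65+: Wₕ = 0.33455462; term = 0.33455462²·(1 − 0.13563759)·5803/2539 = 0.22111581.
Sum = 0.56148398.
SE = √(0.56148398) = 0.74932.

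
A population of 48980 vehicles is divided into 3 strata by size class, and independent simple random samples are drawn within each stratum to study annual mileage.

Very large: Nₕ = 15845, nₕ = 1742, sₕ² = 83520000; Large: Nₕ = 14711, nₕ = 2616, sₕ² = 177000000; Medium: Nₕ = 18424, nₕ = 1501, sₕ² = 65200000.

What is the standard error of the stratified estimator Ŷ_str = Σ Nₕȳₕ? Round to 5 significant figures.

6.0246 × 10^6

Var(Ŷ_str) = Σₕ Nₕ²(1 − fₕ)sₕ²/nₕ.
Very large: 15845²·(1 − 1742/15845)·83520000/1742 = 1.0713863 × 10^13.
Large: 14711²·(1 − 2616/14711)·177000000/2616 = 1.2038811 × 10^13.
Medium: 18424²·(1 − 1501/18424)·65200000/1501 = 1.3543415 × 10^13.
Sum = 3.6296089 × 10^13.
SE = √(3.6296089 × 10^13) = 6.0246 × 10^6.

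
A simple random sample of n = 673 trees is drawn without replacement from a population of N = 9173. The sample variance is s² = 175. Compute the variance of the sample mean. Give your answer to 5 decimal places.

0.24095

Under SRS without replacement, Var(ȳ) = (1 − f)·s²/n with f = n/N = 673/9173 = 0.07336749.
Var(ȳ) = (1 − 0.07336749)·175/673 = 0.92663251·0.26002972 = 0.24095199.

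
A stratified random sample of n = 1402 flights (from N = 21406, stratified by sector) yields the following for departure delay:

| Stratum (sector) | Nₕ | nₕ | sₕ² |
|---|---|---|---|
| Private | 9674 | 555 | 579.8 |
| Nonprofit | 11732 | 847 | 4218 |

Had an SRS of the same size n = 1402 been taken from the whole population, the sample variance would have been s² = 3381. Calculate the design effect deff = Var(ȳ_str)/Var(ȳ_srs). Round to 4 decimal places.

0.7051

Var(ȳ_str) = Σ Wₕ²(1−fₕ)sₕ²/nₕ with Wₕ = Nₕ/21406:
  Private: (9674/21406)²·(1−555/9674)·579.8/555 = 0.20112566
  Nonprofit: (11732/21406)²·(1−847/11732)·4218/847 = 1.3878822
  → Var(ȳ_str) = 1.5890079.
Var(ȳ_srs) = (1 − 1402/21406)·3381/1402 = 2.2536086.
deff = 1.5890079 / 2.2536086 = 0.7051.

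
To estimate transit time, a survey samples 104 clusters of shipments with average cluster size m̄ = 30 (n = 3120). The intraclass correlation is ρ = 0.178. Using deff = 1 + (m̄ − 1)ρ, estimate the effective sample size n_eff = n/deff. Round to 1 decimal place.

506.3

deff = 1 + (30 − 1)·0.178 = 1 + 5.162 = 6.162.
n_eff = 3120 / 6.162 = 506.3.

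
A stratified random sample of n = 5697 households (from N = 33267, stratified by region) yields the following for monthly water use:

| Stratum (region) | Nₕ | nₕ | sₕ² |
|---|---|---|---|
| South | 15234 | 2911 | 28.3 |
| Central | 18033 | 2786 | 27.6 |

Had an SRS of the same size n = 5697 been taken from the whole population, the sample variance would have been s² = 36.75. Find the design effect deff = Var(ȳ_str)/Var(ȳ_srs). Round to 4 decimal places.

Var(ȳ_str) = Σ Wₕ²(1−fₕ)sₕ²/nₕ with Wₕ = Nₕ/33267:
  South: (15234/33267)²·(1−2911/15234)·28.3/2911 = 0.0016491014
  Central: (18033/33267)²·(1−2786/18033)·27.6/2786 = 0.002461235
  → Var(ȳ_str) = 0.0041103364.
Var(ȳ_srs) = (1 − 5697/33267)·36.75/5697 = 0.0053460652.
deff = 0.0041103364 / 0.0053460652 = 0.7689.

0.7689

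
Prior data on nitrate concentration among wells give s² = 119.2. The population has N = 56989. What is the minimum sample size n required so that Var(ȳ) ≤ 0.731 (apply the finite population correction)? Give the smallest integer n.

Without fpc, n₀ = s²/D = 119.2/0.731 = 163.0643.
With fpc, (1 − n/N)·s²/n ≤ D requires n ≥ n₀/(1 + n₀/N) = 163.0643/(1 + 163.0643/56989) = 162.5991.
Rounding up, n = 163.

163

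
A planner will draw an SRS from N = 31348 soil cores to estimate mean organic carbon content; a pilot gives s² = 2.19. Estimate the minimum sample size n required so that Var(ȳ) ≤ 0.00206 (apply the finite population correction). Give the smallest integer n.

1029

Without fpc, n₀ = s²/D = 2.19/0.00206 = 1063.1068.
With fpc, (1 − n/N)·s²/n ≤ D requires n ≥ n₀/(1 + n₀/N) = 1063.1068/(1 + 1063.1068/31348) = 1028.2362.
Rounding up, n = 1029.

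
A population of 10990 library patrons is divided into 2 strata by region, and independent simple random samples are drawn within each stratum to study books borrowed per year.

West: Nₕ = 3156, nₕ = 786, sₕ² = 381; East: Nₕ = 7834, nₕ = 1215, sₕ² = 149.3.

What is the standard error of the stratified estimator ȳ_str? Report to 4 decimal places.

0.2877

Var(ȳ_str) = Σₕ Wₕ²(1 − fₕ)sₕ²/nₕ with Wₕ = Nₕ/N, N = 10990.
West: Wₕ = 0.28717015; term = 0.28717015²·(1 − 0.24904943)·381/786 = 0.030018735.
East: Wₕ = 0.71282985; term = 0.71282985²·(1 − 0.15509318)·149.3/1215 = 0.052755057.
Sum = 0.082773792.
SE = √(0.082773792) = 0.2877.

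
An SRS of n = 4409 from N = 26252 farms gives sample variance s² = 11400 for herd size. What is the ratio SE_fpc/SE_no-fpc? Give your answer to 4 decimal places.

f = n/N = 4409/26252 = 0.16794911.
SE_no-fpc = √(s²/n) = 1.6079864; SE_fpc = √((1−f)s²/n) = 1.4667541.
Ratio = √(1−f) = 0.91216824.

0.9122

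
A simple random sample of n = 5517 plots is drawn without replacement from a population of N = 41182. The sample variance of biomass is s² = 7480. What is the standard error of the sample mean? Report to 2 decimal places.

1.08

Under SRS without replacement, Var(ȳ) = (1 − f)·s²/n with f = n/N = 5517/41182 = 0.13396630.
Var(ȳ) = (1 − 0.13396630)·7480/5517 = 0.86603370·1.3558093 = 1.1741766.
SE(ȳ) = √(1.1741766) = 1.08.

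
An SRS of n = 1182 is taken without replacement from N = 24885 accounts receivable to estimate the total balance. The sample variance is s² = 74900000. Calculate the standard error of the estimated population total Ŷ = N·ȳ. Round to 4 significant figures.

6.114 × 10^6

Var(Ŷ) = N²·Var(ȳ) = N²·(1 − n/N)·s²/n.
f = 1182/24885 = 0.04749849; Var(ȳ) = 0.95250151·74900000/1182 = 60357.329.
Var(Ŷ) = 24885² · 60357.329 = 3.7377074 × 10^13.
SE(Ŷ) = √(3.7377074 × 10^13) = 6.114 × 10^6.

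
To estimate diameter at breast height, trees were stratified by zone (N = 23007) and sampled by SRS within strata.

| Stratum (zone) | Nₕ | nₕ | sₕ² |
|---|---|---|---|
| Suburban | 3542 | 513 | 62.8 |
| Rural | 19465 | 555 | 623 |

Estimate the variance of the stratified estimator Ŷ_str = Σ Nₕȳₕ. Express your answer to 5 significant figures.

Var(Ŷ_str) = Σₕ Nₕ²(1 − fₕ)sₕ²/nₕ.
Suburban: 3542²·(1 − 513/3542)·62.8/513 = 1.3133791 × 10^6.
Rural: 19465²·(1 − 555/19465)·623/555 = 4.1318163 × 10^8.
Sum = 4.1449501 × 10^8.

4.1450 × 10^8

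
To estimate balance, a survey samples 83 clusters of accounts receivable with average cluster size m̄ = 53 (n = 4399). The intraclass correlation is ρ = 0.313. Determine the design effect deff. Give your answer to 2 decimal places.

deff = 1 + (53 − 1)·0.313 = 1 + 16.276 = 17.276.

17.28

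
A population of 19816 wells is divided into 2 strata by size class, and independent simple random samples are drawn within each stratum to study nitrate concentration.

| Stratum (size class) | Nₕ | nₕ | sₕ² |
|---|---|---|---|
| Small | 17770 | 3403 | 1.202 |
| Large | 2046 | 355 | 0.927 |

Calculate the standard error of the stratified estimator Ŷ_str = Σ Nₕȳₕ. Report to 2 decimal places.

314.98

Var(Ŷ_str) = Σₕ Nₕ²(1 − fₕ)sₕ²/nₕ.
Small: 17770²·(1 − 3403/17770)·1.202/3403 = 90177.053.
Large: 2046²·(1 − 355/2046)·0.927/355 = 9034.4271.
Sum = 99211.48.
SE = √(99211.48) = 314.98.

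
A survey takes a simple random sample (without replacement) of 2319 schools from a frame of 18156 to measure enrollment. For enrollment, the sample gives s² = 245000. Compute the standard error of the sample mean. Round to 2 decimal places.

9.60

Under SRS without replacement, Var(ȳ) = (1 − f)·s²/n with f = n/N = 2319/18156 = 0.12772637.
Var(ȳ) = (1 − 0.12772637)·245000/2319 = 0.87227363·105.64899 = 92.154825.
SE(ȳ) = √(92.154825) = 9.60.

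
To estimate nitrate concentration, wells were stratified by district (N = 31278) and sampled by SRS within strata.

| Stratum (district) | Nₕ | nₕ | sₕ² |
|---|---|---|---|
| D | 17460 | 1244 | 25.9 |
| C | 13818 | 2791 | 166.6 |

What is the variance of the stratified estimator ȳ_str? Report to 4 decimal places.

Var(ȳ_str) = Σₕ Wₕ²(1 − fₕ)sₕ²/nₕ with Wₕ = Nₕ/N, N = 31278.
D: Wₕ = 0.55821984; term = 0.55821984²·(1 − 0.07124857)·25.9/1244 = 0.0060254489.
C: Wₕ = 0.44178016; term = 0.44178016²·(1 − 0.20198292)·166.6/2791 = 0.0092969345.
Sum = 0.015322383.

0.0153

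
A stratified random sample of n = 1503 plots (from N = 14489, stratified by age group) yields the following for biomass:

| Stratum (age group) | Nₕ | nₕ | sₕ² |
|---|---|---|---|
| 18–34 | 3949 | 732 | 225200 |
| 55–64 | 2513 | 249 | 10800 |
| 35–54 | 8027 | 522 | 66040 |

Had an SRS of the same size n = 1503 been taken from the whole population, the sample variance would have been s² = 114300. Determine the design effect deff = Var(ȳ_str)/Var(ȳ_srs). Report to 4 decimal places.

0.8230

Var(ȳ_str) = Σ Wₕ²(1−fₕ)sₕ²/nₕ with Wₕ = Nₕ/14489:
  18–34: (3949/14489)²·(1−732/3949)·225200/732 = 18.617385
  55–64: (2513/14489)²·(1−249/2513)·10800/249 = 1.1754834
  35–54: (8027/14489)²·(1−522/8027)·66040/522 = 36.304771
  → Var(ȳ_str) = 56.097639.
Var(ȳ_srs) = (1 − 1503/14489)·114300/1503 = 68.159161.
deff = 56.097639 / 68.159161 = 0.8230.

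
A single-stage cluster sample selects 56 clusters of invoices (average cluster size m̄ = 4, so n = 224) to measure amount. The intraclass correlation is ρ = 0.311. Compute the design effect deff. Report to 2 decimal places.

deff = 1 + (4 − 1)·0.311 = 1 + 0.933 = 1.933.

1.93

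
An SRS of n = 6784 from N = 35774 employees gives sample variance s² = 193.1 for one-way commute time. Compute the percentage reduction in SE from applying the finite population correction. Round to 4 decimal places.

9.9797

f = n/N = 6784/35774 = 0.18963493.
SE_no-fpc = √(s²/n) = 0.16871287; SE_fpc = √((1−f)s²/n) = 0.1518758.
Ratio = √(1−f) = 0.90020279. Reduction = 100·(1 − 0.90020279) = 9.9797%.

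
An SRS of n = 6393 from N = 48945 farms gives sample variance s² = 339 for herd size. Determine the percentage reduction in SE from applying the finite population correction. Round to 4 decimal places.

f = n/N = 6393/48945 = 0.13061600.
SE_no-fpc = √(s²/n) = 0.23027537; SE_fpc = √((1−f)s²/n) = 0.21471052.
Ratio = √(1−f) = 0.93240764. Reduction = 100·(1 − 0.93240764) = 6.7592%.

6.7592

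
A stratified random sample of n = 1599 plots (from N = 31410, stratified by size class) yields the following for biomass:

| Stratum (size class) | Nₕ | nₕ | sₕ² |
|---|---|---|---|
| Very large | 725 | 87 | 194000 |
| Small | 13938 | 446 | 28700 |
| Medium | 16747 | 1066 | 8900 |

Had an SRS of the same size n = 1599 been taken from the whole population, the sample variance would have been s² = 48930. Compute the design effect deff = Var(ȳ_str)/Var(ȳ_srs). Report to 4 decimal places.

0.5348

Var(ȳ_str) = Σ Wₕ²(1−fₕ)sₕ²/nₕ with Wₕ = Nₕ/31410:
  Very large: (725/31410)²·(1−87/725)·194000/87 = 1.0454549
  Small: (13938/31410)²·(1−446/13938)·28700/446 = 12.265576
  Medium: (16747/31410)²·(1−1066/16747)·8900/1066 = 2.2223257
  → Var(ȳ_str) = 15.533357.
Var(ȳ_srs) = (1 − 1599/31410)·48930/1599 = 29.042591.
deff = 15.533357 / 29.042591 = 0.5348.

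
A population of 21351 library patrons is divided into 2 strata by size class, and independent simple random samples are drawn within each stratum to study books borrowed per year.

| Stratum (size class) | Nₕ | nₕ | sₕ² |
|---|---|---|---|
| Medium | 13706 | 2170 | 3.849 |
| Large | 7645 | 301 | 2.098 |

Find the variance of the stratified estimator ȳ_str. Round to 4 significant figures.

Var(ȳ_str) = Σₕ Wₕ²(1 − fₕ)sₕ²/nₕ with Wₕ = Nₕ/N, N = 21351.
Medium: Wₕ = 0.64193715; term = 0.64193715²·(1 − 0.15832482)·3.849/2170 = 6.1520196 × 10^-4.
Large: Wₕ = 0.35806285; term = 0.35806285²·(1 − 0.03937214)·2.098/301 = 8.5844545 × 10^-4.
Sum = 0.0014736474.

0.001474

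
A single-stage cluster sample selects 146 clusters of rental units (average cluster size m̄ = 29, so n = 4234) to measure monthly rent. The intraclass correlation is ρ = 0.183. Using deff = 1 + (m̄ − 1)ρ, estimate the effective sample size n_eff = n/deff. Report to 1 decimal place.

691.4

deff = 1 + (29 − 1)·0.183 = 1 + 5.124 = 6.124.
n_eff = 4234 / 6.124 = 691.4.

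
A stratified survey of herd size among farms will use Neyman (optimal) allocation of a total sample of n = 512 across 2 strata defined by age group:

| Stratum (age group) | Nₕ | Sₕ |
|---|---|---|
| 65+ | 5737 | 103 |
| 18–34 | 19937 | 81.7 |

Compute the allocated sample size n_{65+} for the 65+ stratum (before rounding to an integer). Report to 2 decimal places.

136.30

Neyman allocation: nₕ = n·NₕSₕ / Σⱼ NⱼSⱼ.
Σ NⱼSⱼ = 5737·103 + 19937·81.7 = 2.2197639 × 10^6.
n_{65+} = 512·5737·103 / (2.2197639 × 10^6) = 136.30.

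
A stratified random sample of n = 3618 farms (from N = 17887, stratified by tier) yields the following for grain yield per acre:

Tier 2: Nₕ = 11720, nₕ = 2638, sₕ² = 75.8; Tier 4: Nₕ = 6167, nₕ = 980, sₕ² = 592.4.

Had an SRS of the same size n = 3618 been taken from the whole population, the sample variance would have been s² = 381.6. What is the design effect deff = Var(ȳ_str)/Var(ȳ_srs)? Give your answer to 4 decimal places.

Var(ȳ_str) = Σ Wₕ²(1−fₕ)sₕ²/nₕ with Wₕ = Nₕ/17887:
  Tier 2: (11720/17887)²·(1−2638/11720)·75.8/2638 = 0.0095593532
  Tier 4: (6167/17887)²·(1−980/6167)·592.4/980 = 0.060437175
  → Var(ȳ_str) = 0.069996528.
Var(ȳ_srs) = (1 − 3618/17887)·381.6/3618 = 0.084138707.
deff = 0.069996528 / 0.084138707 = 0.8319.

0.8319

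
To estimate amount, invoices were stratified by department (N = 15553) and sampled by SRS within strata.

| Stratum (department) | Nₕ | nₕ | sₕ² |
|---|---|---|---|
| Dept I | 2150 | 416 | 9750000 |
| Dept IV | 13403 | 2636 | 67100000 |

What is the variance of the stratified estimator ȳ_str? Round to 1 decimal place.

15547.3

Var(ȳ_str) = Σₕ Wₕ²(1 − fₕ)sₕ²/nₕ with Wₕ = Nₕ/N, N = 15553.
Dept I: Wₕ = 0.13823700; term = 0.13823700²·(1 − 0.19348837)·9750000/416 = 361.21892.
Dept IV: Wₕ = 0.86176300; term = 0.86176300²·(1 − 0.19667239)·67100000/2636 = 15186.074.
Sum = 15547.293.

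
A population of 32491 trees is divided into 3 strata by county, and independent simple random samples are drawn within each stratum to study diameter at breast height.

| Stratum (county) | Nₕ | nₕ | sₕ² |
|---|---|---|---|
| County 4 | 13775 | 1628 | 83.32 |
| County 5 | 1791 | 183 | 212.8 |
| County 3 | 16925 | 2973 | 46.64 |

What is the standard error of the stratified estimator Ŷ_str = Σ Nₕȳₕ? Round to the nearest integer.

Var(Ŷ_str) = Σₕ Nₕ²(1 − fₕ)sₕ²/nₕ.
County 4: 13775²·(1 − 1628/13775)·83.32/1628 = 8.5635828 × 10^6.
County 5: 1791²·(1 − 183/1791)·212.8/183 = 3.3488999 × 10^6.
County 3: 16925²·(1 − 2973/16925)·46.64/2973 = 3.704493 × 10^6.
Sum = 1.5616976 × 10^7.
SE = √(1.5616976 × 10^7) = 3952.

3952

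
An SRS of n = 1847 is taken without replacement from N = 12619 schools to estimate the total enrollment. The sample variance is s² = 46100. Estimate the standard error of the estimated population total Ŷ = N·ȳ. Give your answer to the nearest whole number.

58248

Var(Ŷ) = N²·Var(ȳ) = N²·(1 − n/N)·s²/n.
f = 1847/12619 = 0.14636659; Var(ȳ) = 0.85363341·46100/1847 = 21.306172.
Var(Ŷ) = 12619² · 21.306172 = 3.392777 × 10^9.
SE(Ŷ) = √(3.392777 × 10^9) = 58248.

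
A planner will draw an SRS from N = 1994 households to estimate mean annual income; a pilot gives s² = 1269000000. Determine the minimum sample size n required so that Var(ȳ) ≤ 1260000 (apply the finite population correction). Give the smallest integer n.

670

Without fpc, n₀ = s²/D = 1269000000/1260000 = 1007.1429.
With fpc, (1 − n/N)·s²/n ≤ D requires n ≥ n₀/(1 + n₀/N) = 1007.1429/(1 + 1007.1429/1994) = 669.1594.
Rounding up, n = 670.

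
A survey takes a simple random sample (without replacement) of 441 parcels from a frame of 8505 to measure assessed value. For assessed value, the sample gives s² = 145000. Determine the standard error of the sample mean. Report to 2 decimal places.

17.66

Under SRS without replacement, Var(ȳ) = (1 − f)·s²/n with f = n/N = 441/8505 = 0.05185185.
Var(ȳ) = (1 − 0.05185185)·145000/441 = 0.94814815·328.79819 = 311.74939.
SE(ȳ) = √(311.74939) = 17.66.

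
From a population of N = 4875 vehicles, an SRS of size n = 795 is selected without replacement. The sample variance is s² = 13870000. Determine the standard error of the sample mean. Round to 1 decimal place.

Under SRS without replacement, Var(ȳ) = (1 − f)·s²/n with f = n/N = 795/4875 = 0.16307692.
Var(ȳ) = (1 − 0.16307692)·13870000/795 = 0.83692308·17446.541 = 14601.413.
SE(ȳ) = √(14601.413) = 120.8.

120.8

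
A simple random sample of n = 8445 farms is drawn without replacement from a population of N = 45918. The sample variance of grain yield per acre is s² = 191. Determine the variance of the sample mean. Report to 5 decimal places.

0.01846

Under SRS without replacement, Var(ȳ) = (1 − f)·s²/n with f = n/N = 8445/45918 = 0.18391480.
Var(ȳ) = (1 − 0.18391480)·191/8445 = 0.81608520·0.022616933 = 0.018457344.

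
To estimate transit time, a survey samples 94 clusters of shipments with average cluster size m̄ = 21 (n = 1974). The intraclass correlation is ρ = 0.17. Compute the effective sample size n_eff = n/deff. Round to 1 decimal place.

448.6

deff = 1 + (21 − 1)·0.17 = 1 + 3.4 = 4.4.
n_eff = 1974 / 4.4 = 448.6.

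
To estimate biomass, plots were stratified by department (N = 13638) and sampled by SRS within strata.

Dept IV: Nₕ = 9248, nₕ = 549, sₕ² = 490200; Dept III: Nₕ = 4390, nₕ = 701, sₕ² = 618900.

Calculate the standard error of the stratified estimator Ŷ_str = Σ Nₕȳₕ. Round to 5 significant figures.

293480

Var(Ŷ_str) = Σₕ Nₕ²(1 − fₕ)sₕ²/nₕ.
Dept IV: 9248²·(1 − 549/9248)·490200/549 = 7.1832026 × 10^10.
Dept III: 4390²·(1 − 701/4390)·618900/701 = 1.4298011 × 10^10.
Sum = 8.6130037 × 10^10.
SE = √(8.6130037 × 10^10) = 293480.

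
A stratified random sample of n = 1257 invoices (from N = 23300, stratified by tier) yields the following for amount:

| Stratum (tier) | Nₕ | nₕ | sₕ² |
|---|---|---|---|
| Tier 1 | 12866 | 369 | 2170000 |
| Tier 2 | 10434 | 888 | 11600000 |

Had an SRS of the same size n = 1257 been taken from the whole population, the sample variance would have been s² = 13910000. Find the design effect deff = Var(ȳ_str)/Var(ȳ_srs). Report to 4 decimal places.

Var(ȳ_str) = Σ Wₕ²(1−fₕ)sₕ²/nₕ with Wₕ = Nₕ/23300:
  Tier 1: (12866/23300)²·(1−369/12866)·2170000/369 = 1741.6899
  Tier 2: (10434/23300)²·(1−888/10434)·11600000/888 = 2396.6546
  → Var(ȳ_str) = 4138.3445.
Var(ȳ_srs) = (1 − 1257/23300)·13910000/1257 = 10469.035.
deff = 4138.3445 / 10469.035 = 0.3953.

0.3953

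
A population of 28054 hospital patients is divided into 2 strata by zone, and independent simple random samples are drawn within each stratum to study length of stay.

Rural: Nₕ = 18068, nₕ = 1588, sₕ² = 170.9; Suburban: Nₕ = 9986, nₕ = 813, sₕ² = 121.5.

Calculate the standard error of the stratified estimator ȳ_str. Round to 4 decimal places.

Var(ȳ_str) = Σₕ Wₕ²(1 − fₕ)sₕ²/nₕ with Wₕ = Nₕ/N, N = 28054.
Rural: Wₕ = 0.64404363; term = 0.64404363²·(1 − 0.08789019)·170.9/1588 = 0.04071639.
Suburban: Wₕ = 0.35595637; term = 0.35595637²·(1 − 0.08141398)·121.5/813 = 0.017393985.
Sum = 0.058110375.
SE = √(0.058110375) = 0.2411.

0.2411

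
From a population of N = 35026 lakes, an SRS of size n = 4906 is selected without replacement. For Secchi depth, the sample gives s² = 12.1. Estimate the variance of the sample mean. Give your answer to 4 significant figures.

Under SRS without replacement, Var(ȳ) = (1 − f)·s²/n with f = n/N = 4906/35026 = 0.14006738.
Var(ȳ) = (1 − 0.14006738)·12.1/4906 = 0.85993262·0.0024663677 = 0.0021209101.

0.002121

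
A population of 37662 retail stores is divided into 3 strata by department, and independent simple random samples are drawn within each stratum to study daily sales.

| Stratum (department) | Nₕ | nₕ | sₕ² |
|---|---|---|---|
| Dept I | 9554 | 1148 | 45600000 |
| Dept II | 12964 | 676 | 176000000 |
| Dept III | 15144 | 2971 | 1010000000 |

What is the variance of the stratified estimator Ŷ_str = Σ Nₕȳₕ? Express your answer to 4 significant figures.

1.073 × 10^14

Var(Ŷ_str) = Σₕ Nₕ²(1 − fₕ)sₕ²/nₕ.
Dept I: 9554²·(1 − 1148/9554)·45600000/1148 = 3.1900506 × 10^12.
Dept II: 12964²·(1 − 676/12964)·176000000/676 = 4.1474981 × 10^13.
Dept III: 15144²·(1 − 2971/15144)·1010000000/2971 = 6.2669603 × 10^13.
Sum = 1.0733463 × 10^14.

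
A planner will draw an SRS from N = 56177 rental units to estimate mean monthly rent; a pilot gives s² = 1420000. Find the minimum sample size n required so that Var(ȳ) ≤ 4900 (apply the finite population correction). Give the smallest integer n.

289

Without fpc, n₀ = s²/D = 1420000/4900 = 289.7959.
With fpc, (1 − n/N)·s²/n ≤ D requires n ≥ n₀/(1 + n₀/N) = 289.7959/(1 + 289.7959/56177) = 288.3086.
Rounding up, n = 289.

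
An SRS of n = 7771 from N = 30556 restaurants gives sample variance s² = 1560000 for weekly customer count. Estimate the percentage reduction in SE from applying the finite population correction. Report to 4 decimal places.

f = n/N = 7771/30556 = 0.25431994.
SE_no-fpc = √(s²/n) = 14.168499; SE_fpc = √((1−f)s²/n) = 12.234891.
Ratio = √(1−f) = 0.86352769. Reduction = 100·(1 − 0.86352769) = 13.6472%.

13.6472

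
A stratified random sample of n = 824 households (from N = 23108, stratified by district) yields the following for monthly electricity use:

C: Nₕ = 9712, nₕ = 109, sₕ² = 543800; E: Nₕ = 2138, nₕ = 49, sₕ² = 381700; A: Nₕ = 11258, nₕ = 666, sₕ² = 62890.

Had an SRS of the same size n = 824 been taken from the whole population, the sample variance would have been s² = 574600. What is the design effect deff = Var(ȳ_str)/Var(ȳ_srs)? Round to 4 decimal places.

1.4240

Var(ȳ_str) = Σ Wₕ²(1−fₕ)sₕ²/nₕ with Wₕ = Nₕ/23108:
  C: (9712/23108)²·(1−109/9712)·543800/109 = 871.37198
  E: (2138/23108)²·(1−49/2138)·381700/49 = 65.154963
  A: (11258/23108)²·(1−666/11258)·62890/666 = 21.087343
  → Var(ȳ_str) = 957.61429.
Var(ȳ_srs) = (1 − 824/23108)·574600/824 = 672.46425.
deff = 957.61429 / 672.46425 = 1.4240.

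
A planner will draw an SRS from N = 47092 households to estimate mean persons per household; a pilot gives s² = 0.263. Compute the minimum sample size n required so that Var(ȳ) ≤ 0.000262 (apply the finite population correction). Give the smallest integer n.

983

Without fpc, n₀ = s²/D = 0.263/0.000262 = 1003.8168.
With fpc, (1 − n/N)·s²/n ≤ D requires n ≥ n₀/(1 + n₀/N) = 1003.8168/(1 + 1003.8168/47092) = 982.8660.
Rounding up, n = 983.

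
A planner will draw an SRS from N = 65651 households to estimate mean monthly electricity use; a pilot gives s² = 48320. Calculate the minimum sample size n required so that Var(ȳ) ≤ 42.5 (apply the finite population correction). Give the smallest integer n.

Without fpc, n₀ = s²/D = 48320/42.5 = 1136.9412.
With fpc, (1 − n/N)·s²/n ≤ D requires n ≥ n₀/(1 + n₀/N) = 1136.9412/(1 + 1136.9412/65651) = 1117.5869.
Rounding up, n = 1118.

1118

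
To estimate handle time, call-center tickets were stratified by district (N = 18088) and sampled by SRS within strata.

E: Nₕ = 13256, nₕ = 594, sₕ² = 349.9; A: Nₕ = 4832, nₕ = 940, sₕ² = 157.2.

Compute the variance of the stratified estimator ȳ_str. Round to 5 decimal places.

0.31181

Var(ȳ_str) = Σₕ Wₕ²(1 − fₕ)sₕ²/nₕ with Wₕ = Nₕ/N, N = 18088.
E: Wₕ = 0.73286157; term = 0.73286157²·(1 − 0.04480990)·349.9/594 = 0.30219773.
A: Wₕ = 0.26713843; term = 0.26713843²·(1 − 0.19453642)·157.2/940 = 0.0096126548.
Sum = 0.31181038.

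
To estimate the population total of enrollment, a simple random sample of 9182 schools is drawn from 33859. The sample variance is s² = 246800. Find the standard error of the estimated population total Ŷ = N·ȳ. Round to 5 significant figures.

Var(Ŷ) = N²·Var(ȳ) = N²·(1 − n/N)·s²/n.
f = 9182/33859 = 0.27118344; Var(ȳ) = 0.72881656·246800/9182 = 19.589624.
Var(Ŷ) = 33859² · 19.589624 = 2.2458169 × 10^10.
SE(Ŷ) = √(2.2458169 × 10^10) = 149860.

149860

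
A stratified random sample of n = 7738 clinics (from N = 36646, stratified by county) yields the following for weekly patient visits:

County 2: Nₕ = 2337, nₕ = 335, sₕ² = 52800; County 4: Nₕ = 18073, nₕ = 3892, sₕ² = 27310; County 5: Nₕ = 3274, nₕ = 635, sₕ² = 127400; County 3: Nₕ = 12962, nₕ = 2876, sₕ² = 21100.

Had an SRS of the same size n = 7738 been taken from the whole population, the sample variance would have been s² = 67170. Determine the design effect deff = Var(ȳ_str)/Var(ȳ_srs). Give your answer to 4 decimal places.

Var(ȳ_str) = Σ Wₕ²(1−fₕ)sₕ²/nₕ with Wₕ = Nₕ/36646:
  County 2: (2337/36646)²·(1−335/2337)·52800/335 = 0.54910923
  County 4: (18073/36646)²·(1−3892/18073)·27310/3892 = 1.3391611
  County 5: (3274/36646)²·(1−635/3274)·127400/635 = 1.2908049
  County 3: (12962/36646)²·(1−2876/12962)·21100/2876 = 0.714219
  → Var(ȳ_str) = 3.8932942.
Var(ȳ_srs) = (1 − 7738/36646)·67170/7738 = 6.8475954.
deff = 3.8932942 / 6.8475954 = 0.5686.

0.5686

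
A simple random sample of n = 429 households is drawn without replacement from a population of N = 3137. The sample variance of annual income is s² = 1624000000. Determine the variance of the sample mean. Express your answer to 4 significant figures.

3.268 × 10^6

Under SRS without replacement, Var(ȳ) = (1 − f)·s²/n with f = n/N = 429/3137 = 0.13675486.
Var(ȳ) = (1 − 0.13675486)·1624000000/429 = 0.86324514·3.7855478 × 10^6 = 3.2678557 × 10^6.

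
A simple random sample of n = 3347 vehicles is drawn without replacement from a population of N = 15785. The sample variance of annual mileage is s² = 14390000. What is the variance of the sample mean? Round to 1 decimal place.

Under SRS without replacement, Var(ȳ) = (1 − f)·s²/n with f = n/N = 3347/15785 = 0.21203674.
Var(ȳ) = (1 − 0.21203674)·14390000/3347 = 0.78796326·4299.3726 = 3387.7476.

3387.7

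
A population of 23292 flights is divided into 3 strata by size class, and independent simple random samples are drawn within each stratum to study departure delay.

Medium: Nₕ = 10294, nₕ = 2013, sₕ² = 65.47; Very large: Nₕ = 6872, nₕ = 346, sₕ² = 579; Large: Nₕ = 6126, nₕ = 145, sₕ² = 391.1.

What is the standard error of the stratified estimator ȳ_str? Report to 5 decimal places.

0.57062

Var(ȳ_str) = Σₕ Wₕ²(1 − fₕ)sₕ²/nₕ with Wₕ = Nₕ/N, N = 23292.
Medium: Wₕ = 0.44195432; term = 0.44195432²·(1 − 0.19555081)·65.47/2013 = 0.0051103654.
Very large: Wₕ = 0.29503692; term = 0.29503692²·(1 − 0.05034924)·579/346 = 0.13833087.
Large: Wₕ = 0.26300876; term = 0.26300876²·(1 − 0.02366960)·391.1/145 = 0.18216169.
Sum = 0.32560293.
SE = √(0.32560293) = 0.57062.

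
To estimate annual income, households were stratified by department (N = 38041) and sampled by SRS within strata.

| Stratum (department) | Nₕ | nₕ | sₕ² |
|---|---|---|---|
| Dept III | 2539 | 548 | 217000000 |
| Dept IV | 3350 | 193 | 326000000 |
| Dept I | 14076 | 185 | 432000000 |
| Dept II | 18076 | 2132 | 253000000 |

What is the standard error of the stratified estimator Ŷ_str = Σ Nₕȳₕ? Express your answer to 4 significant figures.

Var(Ŷ_str) = Σₕ Nₕ²(1 − fₕ)sₕ²/nₕ.
Dept III: 2539²·(1 − 548/2539)·217000000/548 = 2.0017652 × 10^12.
Dept IV: 3350²·(1 − 193/3350)·326000000/193 = 1.786404 × 10^13.
Dept I: 14076²·(1 − 185/14076)·432000000/185 = 4.5658831 × 10^14.
Dept II: 18076²·(1 − 2132/18076)·253000000/2132 = 3.4200538 × 10^13.
Sum = 5.1065465 × 10^14.
SE = √(5.1065465 × 10^14) = 2.260 × 10^7.

2.260 × 10^7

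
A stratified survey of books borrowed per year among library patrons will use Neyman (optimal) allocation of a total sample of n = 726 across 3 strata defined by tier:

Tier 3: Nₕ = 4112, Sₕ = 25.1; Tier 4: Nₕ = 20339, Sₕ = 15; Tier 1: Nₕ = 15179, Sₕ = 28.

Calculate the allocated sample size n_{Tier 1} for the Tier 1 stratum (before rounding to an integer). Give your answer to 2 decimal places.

Neyman allocation: nₕ = n·NₕSₕ / Σⱼ NⱼSⱼ.
Σ NⱼSⱼ = 4112·25.1 + 20339·15 + 15179·28 = 833308.2.
n_{Tier 1} = 726·15179·28 / 833308.2 = 370.28.

370.28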